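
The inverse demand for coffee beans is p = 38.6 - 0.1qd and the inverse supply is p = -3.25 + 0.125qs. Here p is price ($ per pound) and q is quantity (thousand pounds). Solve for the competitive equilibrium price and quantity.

Inverting to quantity form: qd = 386 - 10p and qs = 26 + 8p.
Equating demand and supply, 386 - 10p = 26 + 8p gives 18p = 360, so p* = 20.
Substitute back: q* = 386 - 10(20) = 186.

p* = 20, q* = 186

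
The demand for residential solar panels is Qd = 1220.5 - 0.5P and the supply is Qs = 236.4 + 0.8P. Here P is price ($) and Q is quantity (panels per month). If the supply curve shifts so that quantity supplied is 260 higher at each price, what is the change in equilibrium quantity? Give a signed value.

ΔQ = 100

Equating demand and supply, 1220.5 - 0.5P = 236.4 + 0.8P gives 1.3P = 984.1, so P* = 757.
From the demand curve, Q* = 1220.5 - 0.5(757) = 842.
After the shift, supply is Qs = 496.4 + 0.8P.
The new intersection has 724.1 = 1.3P, i.e. P = 557, Q = 942.
ΔQ = 942 - 842 = 100.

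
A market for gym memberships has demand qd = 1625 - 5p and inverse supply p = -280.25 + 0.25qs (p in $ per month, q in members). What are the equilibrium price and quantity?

p* = 56, q* = 1345

Solving each curve for q: qs = 1121 + 4p.
The market clears where 1625 - 5p = 1121 + 4p. Rearranging, 9p = 504, hence p* = 56.
Plugging p* into demand: q* = 1625 - 5(56) = 1345.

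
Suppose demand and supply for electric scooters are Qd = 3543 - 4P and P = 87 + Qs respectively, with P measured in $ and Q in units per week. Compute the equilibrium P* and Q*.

In direct form, Qs = -87 + P.
At equilibrium Qd = Qs, so 3543 - 4P = -87 + P; collecting terms, 3630 = 5P and P* = 726.
Plugging P* into demand: Q* = 3543 - 4(726) = 639.

P* = 726, Q* = 639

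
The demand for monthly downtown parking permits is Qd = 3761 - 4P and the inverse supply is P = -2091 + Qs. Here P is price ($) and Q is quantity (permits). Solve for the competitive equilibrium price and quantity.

Rewriting in direct form: Qs = 2091 + P.
Equating demand and supply, 3761 - 4P = 2091 + P gives 5P = 1670, so P* = 334.
Substitute back: Q* = 3761 - 4(334) = 2425.

P* = 334, Q* = 2425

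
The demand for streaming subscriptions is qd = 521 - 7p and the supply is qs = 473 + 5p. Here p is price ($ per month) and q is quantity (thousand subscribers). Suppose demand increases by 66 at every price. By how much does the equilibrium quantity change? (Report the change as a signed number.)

Δq = 27.5

At equilibrium qd = qs, so 521 - 7p = 473 + 5p; collecting terms, 48 = 12p and p* = 4.
Substitute back: q* = 521 - 7(4) = 493.
After the shift, demand is qd = 587 - 7p.
The new intersection has 114 = 12p, i.e. p = 9.5, q = 520.5.
Δq = 520.5 - 493 = 27.5.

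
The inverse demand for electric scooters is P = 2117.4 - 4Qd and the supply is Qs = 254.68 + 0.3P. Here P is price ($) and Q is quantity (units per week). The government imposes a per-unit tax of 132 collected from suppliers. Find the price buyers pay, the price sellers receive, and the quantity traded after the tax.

Rewriting in direct form: Qd = 529.35 - 0.25P.
Suppliers keep P_s = P_b - 132 per unit, so supply in terms of the buyer price is Qs = 215.08 + 0.3P_b.
Market clearing requires 529.35 - 0.25P_b = 215.08 + 0.3P_b; hence 314.27 = 0.55P_b and P_b = 571.4.
So P_s = 439.4 and the quantity traded is Q = 529.35 - 0.25(571.4) = 386.5.

P_b = 571.4, P_s = 439.4, Q = 386.5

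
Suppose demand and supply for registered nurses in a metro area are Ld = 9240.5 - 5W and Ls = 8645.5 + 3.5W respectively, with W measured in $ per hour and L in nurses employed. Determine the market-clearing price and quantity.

Equating demand and supply, 9240.5 - 5W = 8645.5 + 3.5W gives 8.5W = 595, so W* = 70.
Plugging W* into demand: L* = 9240.5 - 5(70) = 8890.5.

W* = 70, L* = 8890.5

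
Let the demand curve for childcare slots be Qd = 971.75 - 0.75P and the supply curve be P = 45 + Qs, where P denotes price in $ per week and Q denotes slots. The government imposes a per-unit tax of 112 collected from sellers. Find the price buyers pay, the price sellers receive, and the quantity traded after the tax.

P_b = 645, P_s = 533, Q = 488

In direct form, Qs = -45 + P.
With a tax of 112 on sellers, they supply based on the net price P_s = P_b - 112, so Qs = -157 + P_b.
Set Qd = Qs: 971.75 - 0.75P_b = -157 + P_b, so 1128.75 = 1.75P_b and P_b = 645.
So P_s = 533 and the quantity traded is Q = 971.75 - 0.75(645) = 488.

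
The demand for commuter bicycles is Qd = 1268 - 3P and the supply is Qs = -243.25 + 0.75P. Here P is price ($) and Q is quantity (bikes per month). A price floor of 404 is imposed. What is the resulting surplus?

Surplus = 3.75

At P = 404: Qd = 56 and Qs = 59.75.
Surplus = Qs - Qd = 59.75 - 56 = 3.75.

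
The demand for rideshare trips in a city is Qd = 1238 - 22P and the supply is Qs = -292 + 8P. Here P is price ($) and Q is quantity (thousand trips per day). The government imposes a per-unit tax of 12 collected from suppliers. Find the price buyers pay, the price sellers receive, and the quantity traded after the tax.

Suppliers keep P_s = P_b - 12 per unit, so supply in terms of the buyer price is Qs = -388 + 8P_b.
Market clearing requires 1238 - 22P_b = -388 + 8P_b; hence 1626 = 30P_b and P_b = 54.2.
So P_s = 42.2 and the quantity traded is Q = 1238 - 22(54.2) = 45.6.

P_b = 54.2, P_s = 42.2, Q = 45.6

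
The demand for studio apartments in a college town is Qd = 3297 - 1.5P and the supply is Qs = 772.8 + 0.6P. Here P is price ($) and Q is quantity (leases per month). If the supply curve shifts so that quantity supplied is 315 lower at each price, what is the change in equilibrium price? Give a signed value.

Equating demand and supply, 3297 - 1.5P = 772.8 + 0.6P gives 2.1P = 2524.2, so P* = 1202.
Then Q* = 3297 - 1.5(1202) = 1494.
After the shift, supply is Qs = 457.8 + 0.6P.
New equilibrium: 2839.2 = 2.1P, so P = 1352 and Q = 1269.
ΔP = 1352 - 1202 = 150.

ΔP = 150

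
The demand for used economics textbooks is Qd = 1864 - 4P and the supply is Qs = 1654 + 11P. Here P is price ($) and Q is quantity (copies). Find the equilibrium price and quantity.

P* = 14, Q* = 1808

The market clears where 1864 - 4P = 1654 + 11P. Rearranging, 15P = 210, hence P* = 14.
Substitute back: Q* = 1864 - 4(14) = 1808.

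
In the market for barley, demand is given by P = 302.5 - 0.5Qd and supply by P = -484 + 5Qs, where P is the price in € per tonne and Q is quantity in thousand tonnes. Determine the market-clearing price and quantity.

In direct form, Qd = 605 - 2P and Qs = 96.8 + 0.2P.
Set Qd = Qs: 605 - 2P = 96.8 + 0.2P, so 508.2 = 2.2P and P* = 231.
Plugging P* into demand: Q* = 605 - 2(231) = 143.

P* = 231, Q* = 143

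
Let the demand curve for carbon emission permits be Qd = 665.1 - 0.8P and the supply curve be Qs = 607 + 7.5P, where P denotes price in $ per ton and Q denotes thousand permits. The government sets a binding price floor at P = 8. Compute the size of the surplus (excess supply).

Evaluating both curves at the floor price 8 gives Qd = 658.7, Qs = 667.
Surplus = Qs - Qd = 667 - 658.7 = 8.3.

Surplus = 8.3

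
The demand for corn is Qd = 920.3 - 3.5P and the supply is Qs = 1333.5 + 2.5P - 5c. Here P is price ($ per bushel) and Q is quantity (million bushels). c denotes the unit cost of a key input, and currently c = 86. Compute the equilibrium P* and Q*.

P* = 2.8, Q* = 910.5

With c = 86, supply is Qs = 903.5 + 2.5P.
Set Qd = Qs: 920.3 - 3.5P = 903.5 + 2.5P, so 16.8 = 6P and P* = 2.8.
Plugging P* into demand: Q* = 920.3 - 3.5(2.8) = 910.5.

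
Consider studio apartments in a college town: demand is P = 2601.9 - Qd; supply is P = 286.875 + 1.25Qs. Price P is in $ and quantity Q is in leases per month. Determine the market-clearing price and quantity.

Rewriting in direct form: Qd = 2601.9 - P and Qs = -229.5 + 0.8P.
Set Qd = Qs: 2601.9 - P = -229.5 + 0.8P, so 2831.4 = 1.8P and P* = 1573.
From the demand curve, Q* = 2601.9 - 1573 = 1028.9.

P* = 1573, Q* = 1028.9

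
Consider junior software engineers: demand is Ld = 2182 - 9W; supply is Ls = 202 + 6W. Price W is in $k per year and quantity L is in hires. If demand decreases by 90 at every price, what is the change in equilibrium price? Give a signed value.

ΔW = -6

Set Ld = Ls: 2182 - 9W = 202 + 6W, so 1980 = 15W and W* = 132.
Plugging W* into demand: L* = 2182 - 9(132) = 994.
After the shift, demand is Ld = 2092 - 9W.
New equilibrium: 1890 = 15W, so W = 126 and L = 958.
ΔW = 126 - 132 = -6.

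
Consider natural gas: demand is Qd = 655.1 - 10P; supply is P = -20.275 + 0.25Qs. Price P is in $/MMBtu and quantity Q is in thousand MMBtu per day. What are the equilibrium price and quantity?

P* = 41, Q* = 245.1

Solving each curve for Q: Qs = 81.1 + 4P.
Equating demand and supply, 655.1 - 10P = 81.1 + 4P gives 14P = 574, so P* = 41.
From the demand curve, Q* = 655.1 - 10(41) = 245.1.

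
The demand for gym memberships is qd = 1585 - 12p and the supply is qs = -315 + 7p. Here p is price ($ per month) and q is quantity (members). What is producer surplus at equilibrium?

At equilibrium qd = qs, so 1585 - 12p = -315 + 7p; collecting terms, 1900 = 19p and p* = 100.
Then q* = 1585 - 12(100) = 385.
Supply choke price (qs = 0): p = 45. Producer surplus = ½ × (100 - 45) × 385 = 10587.5.

Producer surplus = 10587.5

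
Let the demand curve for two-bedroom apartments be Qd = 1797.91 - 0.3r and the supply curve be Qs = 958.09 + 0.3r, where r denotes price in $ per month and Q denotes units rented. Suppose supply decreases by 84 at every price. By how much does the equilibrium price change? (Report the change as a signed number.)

Set Qd = Qs: 1797.91 - 0.3r = 958.09 + 0.3r, so 839.82 = 0.6r and r* = 1399.7.
Plugging r* into demand: Q* = 1797.91 - 0.3(1399.7) = 1378.
After the shift, supply is Qs = 874.09 + 0.3r.
The new intersection has 923.82 = 0.6r, i.e. r = 1539.7, Q = 1336.
Δr = 1539.7 - 1399.7 = 140.

Δr = 140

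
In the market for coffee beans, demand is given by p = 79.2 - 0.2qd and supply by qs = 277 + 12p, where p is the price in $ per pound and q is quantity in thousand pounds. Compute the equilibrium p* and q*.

p* = 7, q* = 361

Inverting to quantity form: qd = 396 - 5p.
Equating demand and supply, 396 - 5p = 277 + 12p gives 17p = 119, so p* = 7.
From the demand curve, q* = 396 - 5(7) = 361.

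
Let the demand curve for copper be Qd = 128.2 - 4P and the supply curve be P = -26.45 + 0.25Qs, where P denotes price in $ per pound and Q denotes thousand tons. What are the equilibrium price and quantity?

Rewriting in direct form: Qs = 105.8 + 4P.
Set Qd = Qs: 128.2 - 4P = 105.8 + 4P, so 22.4 = 8P and P* = 2.8.
From the demand curve, Q* = 128.2 - 4(2.8) = 117.

P* = 2.8, Q* = 117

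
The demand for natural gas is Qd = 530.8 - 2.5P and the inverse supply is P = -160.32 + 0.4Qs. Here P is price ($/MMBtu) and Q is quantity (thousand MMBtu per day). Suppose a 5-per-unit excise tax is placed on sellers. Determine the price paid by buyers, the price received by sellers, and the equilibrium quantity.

P_b = 28.5, P_s = 23.5, Q = 459.55

In direct form, Qs = 400.8 + 2.5P.
The tax drives a wedge P_b - P_s = 5. Substituting P_s = P_b - 5 into supply: Qs = 388.3 + 2.5P_b.
Equate demand and the shifted supply: 530.8 - 2.5P_b = 388.3 + 2.5P_b, giving 5P_b = 142.5, so P_b = 28.5.
Then P_s = 28.5 - 5 = 23.5 and Q = 530.8 - 2.5(28.5) = 459.55.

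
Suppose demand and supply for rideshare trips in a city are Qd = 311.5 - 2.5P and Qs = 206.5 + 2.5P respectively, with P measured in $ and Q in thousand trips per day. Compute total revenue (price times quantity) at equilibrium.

Set Qd = Qs: 311.5 - 2.5P = 206.5 + 2.5P, so 105 = 5P and P* = 21.
Then Q* = 311.5 - 2.5(21) = 259.
Total revenue = P* × Q* = 21 × 259 = 5439.

Total revenue = 5439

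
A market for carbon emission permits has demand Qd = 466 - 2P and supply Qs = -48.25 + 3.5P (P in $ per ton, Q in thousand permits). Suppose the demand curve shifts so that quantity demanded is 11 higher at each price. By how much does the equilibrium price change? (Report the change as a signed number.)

Set Qd = Qs: 466 - 2P = -48.25 + 3.5P, so 514.25 = 5.5P and P* = 93.5.
Substitute back: Q* = 466 - 2(93.5) = 279.
After the shift, demand is Qd = 477 - 2P.
New equilibrium: 525.25 = 5.5P, so P = 95.5 and Q = 286.
ΔP = 95.5 - 93.5 = 2.

ΔP = 2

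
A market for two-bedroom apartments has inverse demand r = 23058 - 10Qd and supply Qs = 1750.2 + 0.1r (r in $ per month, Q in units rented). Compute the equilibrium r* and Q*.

r* = 2778, Q* = 2028

Inverting to quantity form: Qd = 2305.8 - 0.1r.
Equating demand and supply, 2305.8 - 0.1r = 1750.2 + 0.1r gives 0.2r = 555.6, so r* = 2778.
From the demand curve, Q* = 2305.8 - 0.1(2778) = 2028.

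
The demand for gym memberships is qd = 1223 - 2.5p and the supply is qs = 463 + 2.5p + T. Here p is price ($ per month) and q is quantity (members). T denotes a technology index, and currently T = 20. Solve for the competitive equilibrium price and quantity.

With T = 20, supply is qs = 483 + 2.5p.
The market clears where 1223 - 2.5p = 483 + 2.5p. Rearranging, 5p = 740, hence p* = 148.
Substitute back: q* = 1223 - 2.5(148) = 853.

p* = 148, q* = 853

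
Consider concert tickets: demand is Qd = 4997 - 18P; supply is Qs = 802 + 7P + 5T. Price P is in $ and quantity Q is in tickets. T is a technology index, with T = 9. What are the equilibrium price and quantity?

P* = 166, Q* = 2009

With T = 9, supply is Qs = 847 + 7P.
Equating demand and supply, 4997 - 18P = 847 + 7P gives 25P = 4150, so P* = 166.
From the demand curve, Q* = 4997 - 18(166) = 2009.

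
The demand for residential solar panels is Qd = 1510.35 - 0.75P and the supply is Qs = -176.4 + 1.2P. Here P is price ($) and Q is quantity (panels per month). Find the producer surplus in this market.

Producer surplus = 309314.4

Set Qd = Qs: 1510.35 - 0.75P = -176.4 + 1.2P, so 1686.75 = 1.95P and P* = 865.
Then Q* = 1510.35 - 0.75(865) = 861.6.
Supply choke price (Qs = 0): P = 147. Producer surplus = ½ × (865 - 147) × 861.6 = 309314.4.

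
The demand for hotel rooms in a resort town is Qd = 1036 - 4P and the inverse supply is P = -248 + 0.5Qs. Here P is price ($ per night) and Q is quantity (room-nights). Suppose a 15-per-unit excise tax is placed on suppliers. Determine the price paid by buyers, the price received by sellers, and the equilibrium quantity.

Inverting to quantity form: Qs = 496 + 2P.
Suppliers keep P_s = P_b - 15 per unit, so supply in terms of the buyer price is Qs = 466 + 2P_b.
Set Qd = Qs: 1036 - 4P_b = 466 + 2P_b, so 570 = 6P_b and P_b = 95.
Then P_s = 95 - 15 = 80 and Q = 1036 - 4(95) = 656.

P_b = 95, P_s = 80, Q = 656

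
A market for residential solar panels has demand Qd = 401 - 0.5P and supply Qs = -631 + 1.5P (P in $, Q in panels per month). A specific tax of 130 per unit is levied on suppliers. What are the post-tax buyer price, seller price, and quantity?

Suppliers keep P_s = P_b - 130 per unit, so supply in terms of the buyer price is Qs = -826 + 1.5P_b.
Set Qd = Qs: 401 - 0.5P_b = -826 + 1.5P_b, so 1227 = 2P_b and P_b = 613.5.
So P_s = 483.5 and the quantity traded is Q = 401 - 0.5(613.5) = 94.25.

P_b = 613.5, P_s = 483.5, Q = 94.25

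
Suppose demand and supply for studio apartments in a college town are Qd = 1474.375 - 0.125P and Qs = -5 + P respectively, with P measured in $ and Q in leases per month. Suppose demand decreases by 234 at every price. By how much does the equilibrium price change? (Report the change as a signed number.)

The market clears where 1474.375 - 0.125P = -5 + P. Rearranging, 1.125P = 1479.375, hence P* = 1315.
Plugging P* into demand: Q* = 1474.375 - 0.125(1315) = 1310.
After the shift, demand is Qd = 1240.375 - 0.125P.
Re-solving, 1.125P = 1245.375 gives P = 1107 and Q = 1102.
ΔP = 1107 - 1315 = -208.

ΔP = -208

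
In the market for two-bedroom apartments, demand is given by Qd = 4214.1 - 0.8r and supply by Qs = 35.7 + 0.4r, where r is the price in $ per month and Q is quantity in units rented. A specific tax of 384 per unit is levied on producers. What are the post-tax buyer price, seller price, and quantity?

r_b = 3610, r_s = 3226, Q = 1326.1

With a tax of 384 on producers, they supply based on the net price r_s = r_b - 384, so Qs = -117.9 + 0.4r_b.
Equate demand and the shifted supply: 4214.1 - 0.8r_b = -117.9 + 0.4r_b, giving 1.2r_b = 4332, so r_b = 3610.
So r_s = 3226 and the quantity traded is Q = 4214.1 - 0.8(3610) = 1326.1.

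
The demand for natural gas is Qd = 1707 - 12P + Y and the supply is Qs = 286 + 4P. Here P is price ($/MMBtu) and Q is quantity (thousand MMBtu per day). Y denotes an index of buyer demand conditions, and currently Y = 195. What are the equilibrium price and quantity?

With Y = 195, demand is Qd = 1902 - 12P.
The market clears where 1902 - 12P = 286 + 4P. Rearranging, 16P = 1616, hence P* = 101.
Substitute back: Q* = 1902 - 12(101) = 690.

P* = 101, Q* = 690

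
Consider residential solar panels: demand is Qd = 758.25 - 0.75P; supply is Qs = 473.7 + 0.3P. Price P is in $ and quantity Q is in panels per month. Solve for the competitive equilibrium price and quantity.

P* = 271, Q* = 555

At equilibrium Qd = Qs, so 758.25 - 0.75P = 473.7 + 0.3P; collecting terms, 284.55 = 1.05P and P* = 271.
Then Q* = 758.25 - 0.75(271) = 555.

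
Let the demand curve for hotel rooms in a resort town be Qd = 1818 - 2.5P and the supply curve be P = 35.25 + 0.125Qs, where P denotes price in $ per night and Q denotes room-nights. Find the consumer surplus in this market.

Inverting to quantity form: Qs = -282 + 8P.
At equilibrium Qd = Qs, so 1818 - 2.5P = -282 + 8P; collecting terms, 2100 = 10.5P and P* = 200.
From the demand curve, Q* = 1818 - 2.5(200) = 1318.
Demand choke price (Qd = 0): P = 1818/2.5 = 727.2. Consumer surplus = ½ × (727.2 - 200) × 1318 = 347424.8.

Consumer surplus = 347424.8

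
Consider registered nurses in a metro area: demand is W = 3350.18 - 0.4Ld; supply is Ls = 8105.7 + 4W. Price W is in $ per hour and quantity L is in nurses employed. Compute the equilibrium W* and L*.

Solving each curve for L: Ld = 8375.45 - 2.5W.
At equilibrium Ld = Ls, so 8375.45 - 2.5W = 8105.7 + 4W; collecting terms, 269.75 = 6.5W and W* = 41.5.
Then L* = 8375.45 - 2.5(41.5) = 8271.7.

W* = 41.5, L* = 8271.7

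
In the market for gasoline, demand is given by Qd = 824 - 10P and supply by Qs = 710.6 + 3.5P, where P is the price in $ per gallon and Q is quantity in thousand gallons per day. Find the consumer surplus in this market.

Consumer surplus = 27380

Set Qd = Qs: 824 - 10P = 710.6 + 3.5P, so 113.4 = 13.5P and P* = 8.4.
From the demand curve, Q* = 824 - 10(8.4) = 740.
Demand choke price (Qd = 0): P = 824/10 = 82.4. Consumer surplus = ½ × (82.4 - 8.4) × 740 = 27380.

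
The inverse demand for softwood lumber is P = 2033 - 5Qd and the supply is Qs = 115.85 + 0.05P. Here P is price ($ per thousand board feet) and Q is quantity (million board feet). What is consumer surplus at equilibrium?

Rewriting in direct form: Qd = 406.6 - 0.2P.
Set Qd = Qs: 406.6 - 0.2P = 115.85 + 0.05P, so 290.75 = 0.25P and P* = 1163.
Substitute back: Q* = 406.6 - 0.2(1163) = 174.
Demand choke price (Qd = 0): P = 406.6/0.2 = 2033. Consumer surplus = ½ × (2033 - 1163) × 174 = 75690.

Consumer surplus = 75690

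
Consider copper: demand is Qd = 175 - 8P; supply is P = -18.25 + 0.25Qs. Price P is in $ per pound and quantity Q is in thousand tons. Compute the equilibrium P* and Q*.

P* = 8.5, Q* = 107

Inverting to quantity form: Qs = 73 + 4P.
At equilibrium Qd = Qs, so 175 - 8P = 73 + 4P; collecting terms, 102 = 12P and P* = 8.5.
Substitute back: Q* = 175 - 8(8.5) = 107.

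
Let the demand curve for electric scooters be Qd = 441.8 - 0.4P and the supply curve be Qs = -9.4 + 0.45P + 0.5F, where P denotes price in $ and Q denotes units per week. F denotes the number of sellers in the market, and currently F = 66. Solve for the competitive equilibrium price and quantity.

P* = 492, Q* = 245

With F = 66, supply is Qs = 23.6 + 0.45P.
Equating demand and supply, 441.8 - 0.4P = 23.6 + 0.45P gives 0.85P = 418.2, so P* = 492.
Substitute back: Q* = 441.8 - 0.4(492) = 245.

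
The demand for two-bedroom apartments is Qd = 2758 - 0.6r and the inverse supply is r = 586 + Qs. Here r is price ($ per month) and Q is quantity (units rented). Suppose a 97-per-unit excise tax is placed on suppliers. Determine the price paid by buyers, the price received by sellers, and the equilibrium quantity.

r_b = 2150.625, r_s = 2053.625, Q = 1467.625

Inverting to quantity form: Qs = -586 + r.
The tax drives a wedge r_b - r_s = 97. Substituting r_s = r_b - 97 into supply: Qs = -683 + r_b.
Set Qd = Qs: 2758 - 0.6r_b = -683 + r_b, so 3441 = 1.6r_b and r_b = 2150.625.
Then r_s = 2150.625 - 97 = 2053.625 and Q = 2758 - 0.6(2150.625) = 1467.625.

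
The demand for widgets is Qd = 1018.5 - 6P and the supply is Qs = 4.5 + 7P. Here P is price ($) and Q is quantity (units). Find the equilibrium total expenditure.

Total expenditure = 42939

Equating demand and supply, 1018.5 - 6P = 4.5 + 7P gives 13P = 1014, so P* = 78.
From the demand curve, Q* = 1018.5 - 6(78) = 550.5.
Total expenditure = P* × Q* = 78 × 550.5 = 42939.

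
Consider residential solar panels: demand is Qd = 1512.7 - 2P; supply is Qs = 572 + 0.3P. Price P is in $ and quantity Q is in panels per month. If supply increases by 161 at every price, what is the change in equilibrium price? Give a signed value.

Set Qd = Qs: 1512.7 - 2P = 572 + 0.3P, so 940.7 = 2.3P and P* = 409.
Then Q* = 1512.7 - 2(409) = 694.7.
After the shift, supply is Qs = 733 + 0.3P.
New equilibrium: 779.7 = 2.3P, so P = 339 and Q = 834.7.
ΔP = 339 - 409 = -70.

ΔP = -70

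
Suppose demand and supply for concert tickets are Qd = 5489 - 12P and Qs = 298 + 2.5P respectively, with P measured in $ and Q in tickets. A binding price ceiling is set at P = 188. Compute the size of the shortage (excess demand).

Evaluating both curves at the ceiling price 188 gives Qd = 3233, Qs = 768.
Shortage = Qd - Qs = 3233 - 768 = 2465.

Shortage = 2465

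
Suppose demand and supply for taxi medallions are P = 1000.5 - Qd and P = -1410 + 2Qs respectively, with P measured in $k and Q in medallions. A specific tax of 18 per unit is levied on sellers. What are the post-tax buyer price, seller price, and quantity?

P_b = 203, P_s = 185, Q = 797.5

Rewriting in direct form: Qd = 1000.5 - P and Qs = 705 + 0.5P.
Sellers keep P_s = P_b - 18 per unit, so supply in terms of the buyer price is Qs = 696 + 0.5P_b.
Set Qd = Qs: 1000.5 - P_b = 696 + 0.5P_b, so 304.5 = 1.5P_b and P_b = 203.
So P_s = 185 and the quantity traded is Q = 1000.5 - 203 = 797.5.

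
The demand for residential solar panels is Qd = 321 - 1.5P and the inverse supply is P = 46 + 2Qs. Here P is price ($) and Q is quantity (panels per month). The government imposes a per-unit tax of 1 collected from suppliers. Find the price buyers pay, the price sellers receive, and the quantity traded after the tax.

Solving each curve for Q: Qs = -23 + 0.5P.
Suppliers keep P_s = P_b - 1 per unit, so supply in terms of the buyer price is Qs = -23.5 + 0.5P_b.
Set Qd = Qs: 321 - 1.5P_b = -23.5 + 0.5P_b, so 344.5 = 2P_b and P_b = 172.25.
Then P_s = 172.25 - 1 = 171.25 and Q = 321 - 1.5(172.25) = 62.625.

P_b = 172.25, P_s = 171.25, Q = 62.625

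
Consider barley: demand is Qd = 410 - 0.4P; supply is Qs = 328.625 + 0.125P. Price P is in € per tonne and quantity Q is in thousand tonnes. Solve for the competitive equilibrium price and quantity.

P* = 155, Q* = 348

Set Qd = Qs: 410 - 0.4P = 328.625 + 0.125P, so 81.375 = 0.525P and P* = 155.
Substitute back: Q* = 410 - 0.4(155) = 348.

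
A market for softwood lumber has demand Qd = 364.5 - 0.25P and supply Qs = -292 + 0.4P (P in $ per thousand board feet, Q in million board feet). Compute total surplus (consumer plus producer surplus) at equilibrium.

Total surplus = 40768

Equating demand and supply, 364.5 - 0.25P = -292 + 0.4P gives 0.65P = 656.5, so P* = 1010.
From the demand curve, Q* = 364.5 - 0.25(1010) = 112.
Demand choke price = 1458; supply choke price = 730. CS = ½(1458 - 1010)(112) = 25088; PS = ½(1010 - 730)(112) = 15680. Total surplus = 40768.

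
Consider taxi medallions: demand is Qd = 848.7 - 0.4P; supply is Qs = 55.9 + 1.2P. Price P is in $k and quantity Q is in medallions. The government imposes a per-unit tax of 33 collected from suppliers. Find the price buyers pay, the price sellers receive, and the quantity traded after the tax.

With a tax of 33 on suppliers, they supply based on the net price P_s = P_b - 33, so Qs = 16.3 + 1.2P_b.
Equate demand and the shifted supply: 848.7 - 0.4P_b = 16.3 + 1.2P_b, giving 1.6P_b = 832.4, so P_b = 520.25.
Then P_s = 520.25 - 33 = 487.25 and Q = 848.7 - 0.4(520.25) = 640.6.

P_b = 520.25, P_s = 487.25, Q = 640.6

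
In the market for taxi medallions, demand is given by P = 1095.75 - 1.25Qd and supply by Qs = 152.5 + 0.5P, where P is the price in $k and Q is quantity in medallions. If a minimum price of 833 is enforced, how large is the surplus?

Inverting to quantity form: Qd = 876.6 - 0.8P.
Evaluating both curves at the floor price 833 gives Qd = 210.2, Qs = 569.
Surplus = Qs - Qd = 569 - 210.2 = 358.8.

Surplus = 358.8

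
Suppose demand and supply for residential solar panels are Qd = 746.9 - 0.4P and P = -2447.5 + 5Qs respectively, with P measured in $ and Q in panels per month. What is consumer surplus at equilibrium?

In direct form, Qs = 489.5 + 0.2P.
The market clears where 746.9 - 0.4P = 489.5 + 0.2P. Rearranging, 0.6P = 257.4, hence P* = 429.
Substitute back: Q* = 746.9 - 0.4(429) = 575.3.
Demand choke price (Qd = 0): P = 746.9/0.4 = 1867.25. Consumer surplus = ½ × (1867.25 - 429) × 575.3 = 413712.6125.

Consumer surplus = 413712.6125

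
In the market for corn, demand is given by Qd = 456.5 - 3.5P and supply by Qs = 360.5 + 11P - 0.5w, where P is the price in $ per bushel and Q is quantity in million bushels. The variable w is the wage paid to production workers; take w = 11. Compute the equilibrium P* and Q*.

P* = 7, Q* = 432

With w = 11, supply is Qs = 355 + 11P.
Equating demand and supply, 456.5 - 3.5P = 355 + 11P gives 14.5P = 101.5, so P* = 7.
Then Q* = 456.5 - 3.5(7) = 432.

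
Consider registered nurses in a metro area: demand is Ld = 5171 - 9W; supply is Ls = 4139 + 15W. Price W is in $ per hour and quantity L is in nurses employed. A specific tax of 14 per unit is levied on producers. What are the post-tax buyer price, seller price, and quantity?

Producers keep W_s = W_b - 14 per unit, so supply in terms of the buyer price is Ls = 3929 + 15W_b.
Market clearing requires 5171 - 9W_b = 3929 + 15W_b; hence 1242 = 24W_b and W_b = 51.75.
Then W_s = 51.75 - 14 = 37.75 and L = 5171 - 9(51.75) = 4705.25.

W_b = 51.75, W_s = 37.75, L = 4705.25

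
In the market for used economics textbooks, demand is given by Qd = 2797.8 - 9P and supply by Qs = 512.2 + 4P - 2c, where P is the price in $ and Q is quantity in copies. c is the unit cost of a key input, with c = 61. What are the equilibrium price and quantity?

P* = 185.2, Q* = 1131

With c = 61, supply is Qs = 390.2 + 4P.
Set Qd = Qs: 2797.8 - 9P = 390.2 + 4P, so 2407.6 = 13P and P* = 185.2.
From the demand curve, Q* = 2797.8 - 9(185.2) = 1131.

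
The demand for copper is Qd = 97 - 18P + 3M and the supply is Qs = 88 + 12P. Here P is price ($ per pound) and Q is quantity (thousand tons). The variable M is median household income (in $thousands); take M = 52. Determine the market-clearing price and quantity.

P* = 5.5, Q* = 154

With M = 52, demand is Qd = 253 - 18P.
Set Qd = Qs: 253 - 18P = 88 + 12P, so 165 = 30P and P* = 5.5.
From the demand curve, Q* = 253 - 18(5.5) = 154.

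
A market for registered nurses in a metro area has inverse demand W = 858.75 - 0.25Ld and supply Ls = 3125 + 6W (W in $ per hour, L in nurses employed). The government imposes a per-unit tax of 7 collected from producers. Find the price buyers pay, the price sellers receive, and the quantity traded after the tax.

W_b = 35.2, W_s = 28.2, L = 3294.2

Solving each curve for L: Ld = 3435 - 4W.
Producers keep W_s = W_b - 7 per unit, so supply in terms of the buyer price is Ls = 3083 + 6W_b.
Equate demand and the shifted supply: 3435 - 4W_b = 3083 + 6W_b, giving 10W_b = 352, so W_b = 35.2.
Then W_s = 35.2 - 7 = 28.2 and L = 3435 - 4(35.2) = 3294.2.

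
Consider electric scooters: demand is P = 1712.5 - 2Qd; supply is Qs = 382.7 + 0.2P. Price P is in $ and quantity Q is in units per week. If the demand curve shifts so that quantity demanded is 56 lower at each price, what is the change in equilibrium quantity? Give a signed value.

Inverting to quantity form: Qd = 856.25 - 0.5P.
Set Qd = Qs: 856.25 - 0.5P = 382.7 + 0.2P, so 473.55 = 0.7P and P* = 676.5.
Then Q* = 856.25 - 0.5(676.5) = 518.
After the shift, demand is Qd = 800.25 - 0.5P.
New equilibrium: 417.55 = 0.7P, so P = 596.5 and Q = 502.
ΔQ = 502 - 518 = -16.

ΔQ = -16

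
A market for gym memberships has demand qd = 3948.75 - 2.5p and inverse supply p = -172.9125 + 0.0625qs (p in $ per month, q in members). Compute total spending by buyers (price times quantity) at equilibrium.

In direct form, qs = 2766.6 + 16p.
Set qd = qs: 3948.75 - 2.5p = 2766.6 + 16p, so 1182.15 = 18.5p and p* = 63.9.
Then q* = 3948.75 - 2.5(63.9) = 3789.
Total spending by buyers = p* × q* = 63.9 × 3789 = 242117.1.

Total spending by buyers = 242117.1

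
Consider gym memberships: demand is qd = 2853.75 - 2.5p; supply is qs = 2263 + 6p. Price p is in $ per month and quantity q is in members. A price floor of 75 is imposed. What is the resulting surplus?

Surplus = 46.75

Evaluating both curves at the floor price 75 gives qd = 2666.25, qs = 2713.
Surplus = qs - qd = 2713 - 2666.25 = 46.75.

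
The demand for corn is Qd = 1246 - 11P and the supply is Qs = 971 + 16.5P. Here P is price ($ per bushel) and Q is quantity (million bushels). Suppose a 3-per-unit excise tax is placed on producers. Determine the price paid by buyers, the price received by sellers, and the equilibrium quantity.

P_b = 11.8, P_s = 8.8, Q = 1116.2

The tax drives a wedge P_b - P_s = 3. Substituting P_s = P_b - 3 into supply: Qs = 921.5 + 16.5P_b.
Market clearing requires 1246 - 11P_b = 921.5 + 16.5P_b; hence 324.5 = 27.5P_b and P_b = 11.8.
Then P_s = 11.8 - 3 = 8.8 and Q = 1246 - 11(11.8) = 1116.2.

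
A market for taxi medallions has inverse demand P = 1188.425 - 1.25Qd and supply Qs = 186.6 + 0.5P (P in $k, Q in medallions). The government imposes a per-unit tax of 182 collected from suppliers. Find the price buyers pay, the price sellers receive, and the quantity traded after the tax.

P_b = 657.8, P_s = 475.8, Q = 424.5

Rewriting in direct form: Qd = 950.74 - 0.8P.
The tax drives a wedge P_b - P_s = 182. Substituting P_s = P_b - 182 into supply: Qs = 95.6 + 0.5P_b.
Set Qd = Qs: 950.74 - 0.8P_b = 95.6 + 0.5P_b, so 855.14 = 1.3P_b and P_b = 657.8.
So P_s = 475.8 and the quantity traded is Q = 950.74 - 0.8(657.8) = 424.5.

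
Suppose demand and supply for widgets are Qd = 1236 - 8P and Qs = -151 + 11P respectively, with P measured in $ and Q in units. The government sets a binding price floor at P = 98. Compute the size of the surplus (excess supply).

Surplus = 475

At P = 98: Qd = 452 and Qs = 927.
Surplus = Qs - Qd = 927 - 452 = 475.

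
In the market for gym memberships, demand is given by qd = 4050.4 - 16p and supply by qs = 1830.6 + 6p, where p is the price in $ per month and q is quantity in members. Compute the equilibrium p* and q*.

p* = 100.9, q* = 2436

Set qd = qs: 4050.4 - 16p = 1830.6 + 6p, so 2219.8 = 22p and p* = 100.9.
Then q* = 4050.4 - 16(100.9) = 2436.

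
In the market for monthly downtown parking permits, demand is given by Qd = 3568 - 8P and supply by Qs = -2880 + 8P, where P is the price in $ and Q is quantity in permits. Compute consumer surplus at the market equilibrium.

The market clears where 3568 - 8P = -2880 + 8P. Rearranging, 16P = 6448, hence P* = 403.
Plugging P* into demand: Q* = 3568 - 8(403) = 344.
Demand choke price (Qd = 0): P = 3568/8 = 446. Consumer surplus = ½ × (446 - 403) × 344 = 7396.

Consumer surplus = 7396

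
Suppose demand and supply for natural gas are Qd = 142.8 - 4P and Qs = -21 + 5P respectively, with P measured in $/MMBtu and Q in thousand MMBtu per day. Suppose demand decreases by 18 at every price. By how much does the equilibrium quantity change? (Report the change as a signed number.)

ΔQ = -10

Equating demand and supply, 142.8 - 4P = -21 + 5P gives 9P = 163.8, so P* = 18.2.
Substitute back: Q* = 142.8 - 4(18.2) = 70.
After the shift, demand is Qd = 124.8 - 4P.
New equilibrium: 145.8 = 9P, so P = 16.2 and Q = 60.
ΔQ = 60 - 70 = -10.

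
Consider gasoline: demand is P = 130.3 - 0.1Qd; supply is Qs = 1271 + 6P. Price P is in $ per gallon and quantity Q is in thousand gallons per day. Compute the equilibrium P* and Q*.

P* = 2, Q* = 1283

In direct form, Qd = 1303 - 10P.
Set Qd = Qs: 1303 - 10P = 1271 + 6P, so 32 = 16P and P* = 2.
From the demand curve, Q* = 1303 - 10(2) = 1283.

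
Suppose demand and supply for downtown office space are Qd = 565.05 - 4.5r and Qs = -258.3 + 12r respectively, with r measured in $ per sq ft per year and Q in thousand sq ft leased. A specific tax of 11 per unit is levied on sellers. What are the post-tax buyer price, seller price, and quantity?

r_b = 57.9, r_s = 46.9, Q = 304.5

With a tax of 11 on sellers, they supply based on the net price r_s = r_b - 11, so Qs = -390.3 + 12r_b.
Market clearing requires 565.05 - 4.5r_b = -390.3 + 12r_b; hence 955.35 = 16.5r_b and r_b = 57.9.
Then r_s = 57.9 - 11 = 46.9 and Q = 565.05 - 4.5(57.9) = 304.5.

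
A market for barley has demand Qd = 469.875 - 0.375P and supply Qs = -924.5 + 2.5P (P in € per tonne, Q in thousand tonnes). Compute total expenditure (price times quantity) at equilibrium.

Equating demand and supply, 469.875 - 0.375P = -924.5 + 2.5P gives 2.875P = 1394.375, so P* = 485.
From the demand curve, Q* = 469.875 - 0.375(485) = 288.
Total expenditure = P* × Q* = 485 × 288 = 139680.

Total expenditure = 139680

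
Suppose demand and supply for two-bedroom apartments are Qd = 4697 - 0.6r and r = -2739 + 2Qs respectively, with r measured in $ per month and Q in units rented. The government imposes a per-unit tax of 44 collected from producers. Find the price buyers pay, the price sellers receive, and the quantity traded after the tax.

In direct form, Qs = 1369.5 + 0.5r.
Producers keep r_s = r_b - 44 per unit, so supply in terms of the buyer price is Qs = 1347.5 + 0.5r_b.
Equate demand and the shifted supply: 4697 - 0.6r_b = 1347.5 + 0.5r_b, giving 1.1r_b = 3349.5, so r_b = 3045.
Then r_s = 3045 - 44 = 3001 and Q = 4697 - 0.6(3045) = 2870.

r_b = 3045, r_s = 3001, Q = 2870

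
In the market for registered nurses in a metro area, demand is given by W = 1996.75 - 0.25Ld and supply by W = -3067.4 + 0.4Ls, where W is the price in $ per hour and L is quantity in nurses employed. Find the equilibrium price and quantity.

W* = 49, L* = 7791

Rewriting in direct form: Ld = 7987 - 4W and Ls = 7668.5 + 2.5W.
At equilibrium Ld = Ls, so 7987 - 4W = 7668.5 + 2.5W; collecting terms, 318.5 = 6.5W and W* = 49.
Substitute back: L* = 7987 - 4(49) = 7791.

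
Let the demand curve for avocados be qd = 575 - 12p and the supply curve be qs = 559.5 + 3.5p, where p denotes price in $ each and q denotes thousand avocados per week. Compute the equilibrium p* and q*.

p* = 1, q* = 563

At equilibrium qd = qs, so 575 - 12p = 559.5 + 3.5p; collecting terms, 15.5 = 15.5p and p* = 1.
From the demand curve, q* = 575 - 12(1) = 563.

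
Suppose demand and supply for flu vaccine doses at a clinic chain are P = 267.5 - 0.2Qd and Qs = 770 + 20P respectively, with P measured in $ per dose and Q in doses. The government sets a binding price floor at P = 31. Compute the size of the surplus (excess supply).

Solving each curve for Q: Qd = 1337.5 - 5P.
At P = 31: Qd = 1182.5 and Qs = 1390.
Surplus = Qs - Qd = 1390 - 1182.5 = 207.5.

Surplus = 207.5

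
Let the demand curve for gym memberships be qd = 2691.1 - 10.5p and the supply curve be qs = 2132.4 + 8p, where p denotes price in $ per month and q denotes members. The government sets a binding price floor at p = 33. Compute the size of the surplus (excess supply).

Surplus = 51.8

At p = 33: qd = 2344.6 and qs = 2396.4.
Surplus = qs - qd = 2396.4 - 2344.6 = 51.8.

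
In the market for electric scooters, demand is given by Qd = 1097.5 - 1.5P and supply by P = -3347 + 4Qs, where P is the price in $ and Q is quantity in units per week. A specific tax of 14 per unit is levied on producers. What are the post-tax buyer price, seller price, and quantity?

P_b = 151, P_s = 137, Q = 871

Solving each curve for Q: Qs = 836.75 + 0.25P.
Producers keep P_s = P_b - 14 per unit, so supply in terms of the buyer price is Qs = 833.25 + 0.25P_b.
Market clearing requires 1097.5 - 1.5P_b = 833.25 + 0.25P_b; hence 264.25 = 1.75P_b and P_b = 151.
Then P_s = 151 - 14 = 137 and Q = 1097.5 - 1.5(151) = 871.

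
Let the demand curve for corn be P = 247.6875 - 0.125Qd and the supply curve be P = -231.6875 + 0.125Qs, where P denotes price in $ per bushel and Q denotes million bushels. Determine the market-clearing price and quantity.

P* = 8, Q* = 1917.5

Rewriting in direct form: Qd = 1981.5 - 8P and Qs = 1853.5 + 8P.
Set Qd = Qs: 1981.5 - 8P = 1853.5 + 8P, so 128 = 16P and P* = 8.
Plugging P* into demand: Q* = 1981.5 - 8(8) = 1917.5.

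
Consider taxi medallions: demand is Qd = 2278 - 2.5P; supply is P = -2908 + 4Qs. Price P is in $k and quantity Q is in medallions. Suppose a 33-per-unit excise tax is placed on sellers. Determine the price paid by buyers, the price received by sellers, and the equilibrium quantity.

P_b = 567, P_s = 534, Q = 860.5

Solving each curve for Q: Qs = 727 + 0.25P.
Sellers keep P_s = P_b - 33 per unit, so supply in terms of the buyer price is Qs = 718.75 + 0.25P_b.
Equate demand and the shifted supply: 2278 - 2.5P_b = 718.75 + 0.25P_b, giving 2.75P_b = 1559.25, so P_b = 567.
So P_s = 534 and the quantity traded is Q = 2278 - 2.5(567) = 860.5.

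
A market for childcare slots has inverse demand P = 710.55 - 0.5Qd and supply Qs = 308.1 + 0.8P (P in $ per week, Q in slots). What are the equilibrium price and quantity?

P* = 397.5, Q* = 626.1

In direct form, Qd = 1421.1 - 2P.
The market clears where 1421.1 - 2P = 308.1 + 0.8P. Rearranging, 2.8P = 1113, hence P* = 397.5.
Plugging P* into demand: Q* = 1421.1 - 2(397.5) = 626.1.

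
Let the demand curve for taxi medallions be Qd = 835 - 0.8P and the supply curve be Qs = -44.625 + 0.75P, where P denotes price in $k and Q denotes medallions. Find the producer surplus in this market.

The market clears where 835 - 0.8P = -44.625 + 0.75P. Rearranging, 1.55P = 879.625, hence P* = 567.5.
Substitute back: Q* = 835 - 0.8(567.5) = 381.
Supply choke price (Qs = 0): P = 59.5. Producer surplus = ½ × (567.5 - 59.5) × 381 = 96774.

Producer surplus = 96774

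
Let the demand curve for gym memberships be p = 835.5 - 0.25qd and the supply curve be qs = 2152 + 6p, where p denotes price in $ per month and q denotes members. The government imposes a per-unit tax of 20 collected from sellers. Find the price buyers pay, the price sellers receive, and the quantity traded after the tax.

Solving each curve for q: qd = 3342 - 4p.
With a tax of 20 on sellers, they supply based on the net price p_s = p_b - 20, so qs = 2032 + 6p_b.
Market clearing requires 3342 - 4p_b = 2032 + 6p_b; hence 1310 = 10p_b and p_b = 131.
So p_s = 111 and the quantity traded is q = 3342 - 4(131) = 2818.

p_b = 131, p_s = 111, q = 2818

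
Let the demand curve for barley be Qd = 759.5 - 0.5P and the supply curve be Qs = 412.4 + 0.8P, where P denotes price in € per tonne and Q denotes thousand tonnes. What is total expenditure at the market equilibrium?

Equating demand and supply, 759.5 - 0.5P = 412.4 + 0.8P gives 1.3P = 347.1, so P* = 267.
Plugging P* into demand: Q* = 759.5 - 0.5(267) = 626.
Total expenditure = P* × Q* = 267 × 626 = 167142.

Total expenditure = 167142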